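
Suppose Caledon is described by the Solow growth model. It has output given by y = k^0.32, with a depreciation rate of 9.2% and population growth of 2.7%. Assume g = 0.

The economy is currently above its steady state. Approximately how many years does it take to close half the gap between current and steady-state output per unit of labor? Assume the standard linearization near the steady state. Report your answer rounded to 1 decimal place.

half-life ≈ 8.6 years

Near the steady state the convergence rate is λ = (1 − α)(n + δ).
λ = (1 − 0.32) × 0.119 = 0.68 × 0.119 = 0.08092
Half-life = ln 2 / λ = 0.6931 / 0.08092 ≈ 8.57 years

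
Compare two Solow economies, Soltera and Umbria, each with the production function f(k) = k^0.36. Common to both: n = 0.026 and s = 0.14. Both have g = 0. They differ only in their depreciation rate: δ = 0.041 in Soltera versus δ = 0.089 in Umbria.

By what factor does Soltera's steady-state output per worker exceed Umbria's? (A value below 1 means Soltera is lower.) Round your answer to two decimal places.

Steady-state y* = [s/(n + δ)]^(α/(1−α)), so the ratio is [ (s_S/(n + δ)_S) / (s_U/(n + δ)_U) ]^0.5625.
s_S/(n + δ)_S = 0.14/0.067 = 2.0896; s_U/(n + δ)_U = 0.14/0.115 = 1.2174.
Ratio = (2.0896/1.2174)^0.5625 = 1.7164^0.5625 ≈ 1.3551

y*_S / y*_U ≈ 1.36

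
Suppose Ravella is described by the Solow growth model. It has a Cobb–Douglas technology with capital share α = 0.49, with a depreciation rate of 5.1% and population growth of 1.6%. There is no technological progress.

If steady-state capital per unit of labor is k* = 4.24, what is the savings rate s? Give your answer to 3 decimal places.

At the steady state, Δk = 0, so s·k^α = (n + δ)·k.
So s / (n + δ) = (k*)^(1−α) = 4.24^0.51 = 2.0891.
Therefore s = 2.0891 × (n + δ) = 2.0891 × 0.067 = 0.1400.

s ≈ 0.140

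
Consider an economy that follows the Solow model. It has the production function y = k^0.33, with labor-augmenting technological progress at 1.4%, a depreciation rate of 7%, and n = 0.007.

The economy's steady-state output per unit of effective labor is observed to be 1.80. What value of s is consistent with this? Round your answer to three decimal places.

Steady state requires s·f(k) = (n + g + δ)·k, i.e. s·k^α = (n + g + δ)·k.
Since y* = [s/(n + g + δ)]^(α/(1−α)), we have s/(n + g + δ) = (y*)^((1−α)/α) = 1.80^2.0303 = 3.2982.
Therefore s = 3.2982 × (n + g + δ) = 3.2982 × 0.091 = 0.3001.

s ≈ 0.300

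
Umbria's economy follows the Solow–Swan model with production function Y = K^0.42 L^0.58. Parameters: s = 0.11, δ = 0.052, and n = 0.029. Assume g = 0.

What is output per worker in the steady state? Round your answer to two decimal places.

At the steady state, Δk = 0, so s·k^α = (n + δ)·k.
Dividing both sides by k: k^(1−α) = s / (n + δ).
k^0.58 = 0.11 / (0.029 + 0.052) = 0.11 / 0.081 = 1.3580
k* = 1.3580^(1/0.58) ≈ 1.6949
y* = (k*)^α = 1.6949^0.42 ≈ 1.2481

y* = 1.25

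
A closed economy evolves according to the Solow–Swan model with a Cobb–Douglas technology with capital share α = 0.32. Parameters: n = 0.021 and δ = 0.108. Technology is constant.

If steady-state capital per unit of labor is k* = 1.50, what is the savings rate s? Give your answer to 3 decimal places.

In steady state, investment equals break-even investment: s·k^α = (n + δ)·k.
So s / (n + δ) = (k*)^(1−α) = 1.50^0.68 = 1.3175.
Therefore s = 1.3175 × (n + δ) = 1.3175 × 0.129 = 0.1700.

s ≈ 0.170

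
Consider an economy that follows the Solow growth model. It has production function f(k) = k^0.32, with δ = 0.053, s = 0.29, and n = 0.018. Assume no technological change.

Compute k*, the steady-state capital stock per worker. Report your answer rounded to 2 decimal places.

Steady state requires s·f(k) = (n + δ)·k, i.e. s·k^α = (n + δ)·k.
Dividing both sides by k: k^(1−α) = s / (n + δ).
k^0.68 = 0.29 / (0.018 + 0.053) = 0.29 / 0.071 = 4.0845
k* = 4.0845^(1/0.68) ≈ 7.9202

k* = 7.92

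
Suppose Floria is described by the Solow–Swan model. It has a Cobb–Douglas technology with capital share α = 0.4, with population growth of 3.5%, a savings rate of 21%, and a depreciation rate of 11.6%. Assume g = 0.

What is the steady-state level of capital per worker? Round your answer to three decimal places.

In steady state, investment equals break-even investment: s·k^α = (n + δ)·k.
Rearranging, k^(1−α) = s / (n + δ).
k^0.6 = 0.21 / (0.035 + 0.116) = 0.21 / 0.151 = 1.3907
k* = 1.3907^(1/0.6) ≈ 1.7327

k* = 1.733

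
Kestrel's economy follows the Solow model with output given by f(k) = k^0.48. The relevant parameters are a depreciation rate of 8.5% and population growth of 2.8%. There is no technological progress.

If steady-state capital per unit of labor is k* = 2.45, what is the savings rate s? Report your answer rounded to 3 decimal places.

s ≈ 0.180

In steady state, investment equals break-even investment: s·k^α = (n + δ)·k.
So s / (n + δ) = (k*)^(1−α) = 2.45^0.52 = 1.5936.
Therefore s = 1.5936 × (n + δ) = 1.5936 × 0.113 = 0.1801.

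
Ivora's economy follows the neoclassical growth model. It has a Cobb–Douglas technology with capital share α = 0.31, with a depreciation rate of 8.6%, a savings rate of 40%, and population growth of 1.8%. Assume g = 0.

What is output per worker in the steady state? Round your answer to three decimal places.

y* ≈ 1.832

Steady state requires s·f(k) = (n + δ)·k, i.e. s·k^α = (n + δ)·k.
Rearranging, k^(1−α) = s / (n + δ).
k^0.69 = 0.40 / (0.018 + 0.086) = 0.40 / 0.104 = 3.8462
k* = 3.8462^(1/0.69) ≈ 7.0449
y* = (k*)^α = 7.0449^0.31 ≈ 1.8316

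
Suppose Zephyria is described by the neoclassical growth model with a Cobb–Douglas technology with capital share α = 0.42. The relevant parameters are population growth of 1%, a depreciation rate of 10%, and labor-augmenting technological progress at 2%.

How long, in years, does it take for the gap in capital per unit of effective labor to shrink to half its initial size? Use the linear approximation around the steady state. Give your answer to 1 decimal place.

Near the steady state the convergence rate is λ = (1 − α)(n + g + δ).
λ = (1 − 0.42) × 0.130 = 0.58 × 0.130 = 0.0754
Half-life = ln 2 / λ = 0.6931 / 0.0754 ≈ 9.19 years

t_½ ≈ 9.2 years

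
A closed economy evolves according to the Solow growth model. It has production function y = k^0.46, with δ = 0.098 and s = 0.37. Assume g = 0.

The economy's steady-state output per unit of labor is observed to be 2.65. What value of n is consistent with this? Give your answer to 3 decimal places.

In steady state, investment equals break-even investment: s·k^α = (n + δ)·k.
Since y* = [s/(n + δ)]^(α/(1−α)), we have s/(n + δ) = (y*)^((1−α)/α) = 2.65^1.1739 = 3.1394.
Therefore n + δ = s / 3.1394 = 0.37 / 3.1394 = 0.1179, so n = 0.1179 − 0.098 = 0.0199.

n ≈ 0.020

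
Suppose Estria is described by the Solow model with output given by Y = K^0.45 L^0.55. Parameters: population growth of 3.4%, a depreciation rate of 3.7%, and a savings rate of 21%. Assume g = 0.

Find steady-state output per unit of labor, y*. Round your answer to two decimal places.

y* = 2.43

Steady state requires s·f(k) = (n + δ)·k, i.e. s·k^α = (n + δ)·k.
Dividing both sides by k: k^(1−α) = s / (n + δ).
k^0.55 = 0.21 / (0.034 + 0.037) = 0.21 / 0.071 = 2.9577
k* = 2.9577^(1/0.55) ≈ 7.1826
y* = (k*)^α = 7.1826^0.45 ≈ 2.4284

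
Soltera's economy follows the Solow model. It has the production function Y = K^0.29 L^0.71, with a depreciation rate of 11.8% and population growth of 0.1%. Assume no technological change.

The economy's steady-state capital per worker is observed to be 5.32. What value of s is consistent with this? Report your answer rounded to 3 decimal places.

s ≈ 0.390

At the steady state, Δk = 0, so s·k^α = (n + δ)·k.
So s / (n + δ) = (k*)^(1−α) = 5.32^0.71 = 3.2764.
Therefore s = 3.2764 × (n + δ) = 3.2764 × 0.119 = 0.3899.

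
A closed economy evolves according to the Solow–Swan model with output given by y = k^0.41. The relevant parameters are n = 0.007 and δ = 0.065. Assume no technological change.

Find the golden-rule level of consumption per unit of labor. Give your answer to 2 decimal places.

At the golden rule, f'(k) = n + δ, so α·k^(α−1) = n + δ and k_gold = (α/(n + δ))^(1/(1−α)).
k_gold = (0.41/0.072)^(1/0.59) = 5.6944^1.6949 ≈ 19.0726
c_gold = f(k_gold) − (n + δ)·k_gold = 3.3494 − 0.072×19.0726 ≈ 1.9762

c_gold ≈ 1.98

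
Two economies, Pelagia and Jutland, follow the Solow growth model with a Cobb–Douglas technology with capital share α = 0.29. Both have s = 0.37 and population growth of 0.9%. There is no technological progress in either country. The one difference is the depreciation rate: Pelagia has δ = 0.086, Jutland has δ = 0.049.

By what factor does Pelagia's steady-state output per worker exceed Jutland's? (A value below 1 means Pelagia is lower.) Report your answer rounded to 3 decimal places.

ratio ≈ 0.817

Steady-state y* = [s/(n + δ)]^(α/(1−α)), so the ratio is [ (s_P/(n + δ)_P) / (s_J/(n + δ)_J) ]^0.4085.
s_P/(n + δ)_P = 0.37/0.095 = 3.8947; s_J/(n + δ)_J = 0.37/0.058 = 6.3793.
Ratio = (3.8947/6.3793)^0.4085 = 0.6105^0.4085 ≈ 0.8174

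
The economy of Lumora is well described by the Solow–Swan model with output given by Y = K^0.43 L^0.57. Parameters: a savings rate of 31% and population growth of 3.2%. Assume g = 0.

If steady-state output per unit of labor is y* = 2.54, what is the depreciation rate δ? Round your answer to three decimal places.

Steady state requires s·f(k) = (n + δ)·k, i.e. s·k^α = (n + δ)·k.
Since y* = [s/(n + δ)]^(α/(1−α)), we have s/(n + δ) = (y*)^((1−α)/α) = 2.54^1.3256 = 3.4407.
Therefore n + δ = s / 3.4407 = 0.31 / 3.4407 = 0.0901, so δ = 0.0901 − 0.032 = 0.0581.

δ ≈ 0.058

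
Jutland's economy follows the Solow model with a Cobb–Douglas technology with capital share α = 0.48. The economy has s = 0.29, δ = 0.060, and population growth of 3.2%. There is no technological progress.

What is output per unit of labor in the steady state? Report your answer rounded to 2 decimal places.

y* ≈ 2.89

In steady state, investment equals break-even investment: s·k^α = (n + δ)·k.
Dividing both sides by k: k^(1−α) = s / (n + δ).
k^0.52 = 0.29 / (0.032 + 0.060) = 0.29 / 0.092 = 3.1522
k* = 3.1522^(1/0.52) ≈ 9.0965
y* = (k*)^α = 9.0965^0.48 ≈ 2.8858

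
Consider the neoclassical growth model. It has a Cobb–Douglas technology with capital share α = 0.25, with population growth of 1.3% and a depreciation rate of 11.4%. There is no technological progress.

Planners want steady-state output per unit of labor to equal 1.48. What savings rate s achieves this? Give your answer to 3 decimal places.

s ≈ 0.412

Steady state requires s·f(k) = (n + δ)·k, i.e. s·k^α = (n + δ)·k.
Since y* = [s/(n + δ)]^(α/(1−α)), we have s/(n + δ) = (y*)^((1−α)/α) = 1.48^3 = 3.2418.
Therefore s = 3.2418 × (n + δ) = 3.2418 × 0.127 = 0.4117.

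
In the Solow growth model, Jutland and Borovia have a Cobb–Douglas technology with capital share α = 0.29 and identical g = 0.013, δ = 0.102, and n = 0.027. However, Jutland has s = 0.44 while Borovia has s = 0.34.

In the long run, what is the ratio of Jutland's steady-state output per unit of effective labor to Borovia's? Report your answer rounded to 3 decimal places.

Steady-state y* = [s/(n + g + δ)]^(α/(1−α)), so the ratio is [ (s_J/(n + g + δ)_J) / (s_B/(n + g + δ)_B) ]^0.4085.
s_J/(n + g + δ)_J = 0.44/0.142 = 3.0986; s_B/(n + g + δ)_B = 0.34/0.142 = 2.3944.
Ratio = (3.0986/2.3944)^0.4085 = 1.2941^0.4085 ≈ 1.1111

ratio ≈ 1.111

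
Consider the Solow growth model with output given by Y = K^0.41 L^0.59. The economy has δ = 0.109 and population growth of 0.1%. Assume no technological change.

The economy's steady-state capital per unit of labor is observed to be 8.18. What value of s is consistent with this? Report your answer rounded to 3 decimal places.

Steady state requires s·f(k) = (n + δ)·k, i.e. s·k^α = (n + δ)·k.
So s / (n + δ) = (k*)^(1−α) = 8.18^0.59 = 3.4556.
Therefore s = 3.4556 × (n + δ) = 3.4556 × 0.110 = 0.3801.

s ≈ 0.380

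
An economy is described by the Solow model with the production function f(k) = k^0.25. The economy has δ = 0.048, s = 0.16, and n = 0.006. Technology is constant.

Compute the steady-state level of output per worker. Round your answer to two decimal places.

Steady state requires s·f(k) = (n + δ)·k, i.e. s·k^α = (n + δ)·k.
Rearranging, k^(1−α) = s / (n + δ).
k^0.75 = 0.16 / (0.006 + 0.048) = 0.16 / 0.054 = 2.9630
k* = 2.9630^(1/0.75) ≈ 4.2557
y* = (k*)^α = 4.2557^0.25 ≈ 1.4363

y* ≈ 1.44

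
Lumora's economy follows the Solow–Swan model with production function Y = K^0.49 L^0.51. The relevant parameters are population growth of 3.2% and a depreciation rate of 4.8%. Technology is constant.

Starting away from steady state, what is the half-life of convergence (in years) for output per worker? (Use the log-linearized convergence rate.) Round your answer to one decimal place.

Near the steady state the convergence rate is λ = (1 − α)(n + δ).
λ = (1 − 0.49) × 0.080 = 0.51 × 0.080 = 0.0408
Half-life = ln 2 / λ = 0.6931 / 0.0408 ≈ 16.99 years

t_½ ≈ 17.0 years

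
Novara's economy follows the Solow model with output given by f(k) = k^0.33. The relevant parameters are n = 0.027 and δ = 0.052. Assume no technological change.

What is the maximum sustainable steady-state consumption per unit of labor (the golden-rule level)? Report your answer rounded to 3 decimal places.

c_gold ≈ 1.355

At the golden rule, f'(k) = n + δ, so α·k^(α−1) = n + δ and k_gold = (α/(n + δ))^(1/(1−α)).
k_gold = (0.33/0.079)^(1/0.67) = 4.1772^1.4925 ≈ 8.4464
c_gold = f(k_gold) − (n + δ)·k_gold = 2.0221 − 0.079×8.4464 ≈ 1.3548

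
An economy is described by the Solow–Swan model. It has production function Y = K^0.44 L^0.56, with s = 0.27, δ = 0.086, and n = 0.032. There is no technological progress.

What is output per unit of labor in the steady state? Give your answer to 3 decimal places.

y* ≈ 1.916

Steady state requires s·f(k) = (n + δ)·k, i.e. s·k^α = (n + δ)·k.
Rearranging, k^(1−α) = s / (n + δ).
k^0.56 = 0.27 / (0.032 + 0.086) = 0.27 / 0.118 = 2.2881
k* = 2.2881^(1/0.56) ≈ 4.3845
y* = (k*)^α = 4.3845^0.44 ≈ 1.9162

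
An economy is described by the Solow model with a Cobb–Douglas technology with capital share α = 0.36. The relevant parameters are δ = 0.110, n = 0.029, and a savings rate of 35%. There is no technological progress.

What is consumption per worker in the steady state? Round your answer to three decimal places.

Steady state requires s·f(k) = (n + δ)·k, i.e. s·k^α = (n + δ)·k.
Dividing both sides by k: k^(1−α) = s / (n + δ).
k^0.64 = 0.35 / (0.029 + 0.110) = 0.35 / 0.139 = 2.5180
k* = 2.5180^(1/0.64) ≈ 4.2330
y* = (k*)^α = 4.2330^0.36 ≈ 1.6811
c* = (1 − s)·y* = (1 − 0.35) × 1.6811 ≈ 1.0927

c* ≈ 1.093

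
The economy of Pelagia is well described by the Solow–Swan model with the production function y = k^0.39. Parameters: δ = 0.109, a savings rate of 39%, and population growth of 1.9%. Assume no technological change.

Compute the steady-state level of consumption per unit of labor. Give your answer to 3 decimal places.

c* = 1.244

At the steady state, Δk = 0, so s·k^α = (n + δ)·k.
Dividing both sides by k: k^(1−α) = s / (n + δ).
k^0.61 = 0.39 / (0.019 + 0.109) = 0.39 / 0.128 = 3.0469
k* = 3.0469^(1/0.61) ≈ 6.2117
y* = (k*)^α = 6.2117^0.39 ≈ 2.0387
c* = (1 − s)·y* = (1 − 0.39) × 2.0387 ≈ 1.2436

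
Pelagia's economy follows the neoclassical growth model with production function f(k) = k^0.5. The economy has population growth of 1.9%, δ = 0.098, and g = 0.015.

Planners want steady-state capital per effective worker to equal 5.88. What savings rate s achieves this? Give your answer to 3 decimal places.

Steady state requires s·f(k) = (n + g + δ)·k, i.e. s·k^α = (n + g + δ)·k.
So s / (n + g + δ) = (k*)^(1−α) = 5.88^0.5 = 2.4249.
Therefore s = 2.4249 × (n + g + δ) = 2.4249 × 0.132 = 0.3201.

s ≈ 0.320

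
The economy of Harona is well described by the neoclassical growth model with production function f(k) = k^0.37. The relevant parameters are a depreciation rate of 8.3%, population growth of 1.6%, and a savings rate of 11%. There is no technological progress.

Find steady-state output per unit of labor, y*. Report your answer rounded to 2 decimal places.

Steady state requires s·f(k) = (n + δ)·k, i.e. s·k^α = (n + δ)·k.
Dividing both sides by k: k^(1−α) = s / (n + δ).
k^0.63 = 0.11 / (0.016 + 0.083) = 0.11 / 0.099 = 1.1111
k* = 1.1111^(1/0.63) ≈ 1.1820
y* = (k*)^α = 1.1820^0.37 ≈ 1.0638

y* = 1.06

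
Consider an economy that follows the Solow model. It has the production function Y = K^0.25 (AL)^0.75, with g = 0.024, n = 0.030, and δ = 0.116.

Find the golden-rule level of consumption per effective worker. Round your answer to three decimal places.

At the golden rule, f'(k) = n + g + δ, so α·k^(α−1) = n + g + δ and k_gold = (α/(n + g + δ))^(1/(1−α)).
k_gold = (0.25/0.170)^(1/0.75) = 1.4706^1.3333 ≈ 1.6723
c_gold = f(k_gold) − (n + g + δ)·k_gold = 1.1372 − 0.170×1.6723 ≈ 0.8529

c_gold ≈ 0.853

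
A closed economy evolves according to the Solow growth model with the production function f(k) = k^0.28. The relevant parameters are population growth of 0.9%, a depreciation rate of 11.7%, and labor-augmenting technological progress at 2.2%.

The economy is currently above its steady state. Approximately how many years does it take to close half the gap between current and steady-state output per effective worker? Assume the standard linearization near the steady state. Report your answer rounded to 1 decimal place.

Near the steady state the convergence rate is λ = (1 − α)(n + g + δ).
λ = (1 − 0.28) × 0.148 = 0.72 × 0.148 = 0.10656
Half-life = ln 2 / λ = 0.6931 / 0.10656 ≈ 6.50 years

t_½ ≈ 6.5 years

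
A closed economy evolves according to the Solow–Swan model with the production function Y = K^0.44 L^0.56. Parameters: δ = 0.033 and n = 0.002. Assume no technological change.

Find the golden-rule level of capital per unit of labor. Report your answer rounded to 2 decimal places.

The golden rule sets f'(k) = n + δ, i.e. α·k^(α−1) = n + δ.
So k^(1−α) = α / (n + δ) = 0.44 / 0.035 = 12.5714.
k_gold = 12.5714^(1/0.56) ≈ 91.8724

k_gold ≈ 91.87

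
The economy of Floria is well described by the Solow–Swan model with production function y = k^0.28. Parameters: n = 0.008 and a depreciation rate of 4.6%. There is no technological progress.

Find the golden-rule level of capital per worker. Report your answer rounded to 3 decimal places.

The golden rule sets f'(k) = n + δ, i.e. α·k^(α−1) = n + δ.
So k^(1−α) = α / (n + δ) = 0.28 / 0.054 = 5.1852.
k_gold = 5.1852^(1/0.72) ≈ 9.8340

k_gold ≈ 9.834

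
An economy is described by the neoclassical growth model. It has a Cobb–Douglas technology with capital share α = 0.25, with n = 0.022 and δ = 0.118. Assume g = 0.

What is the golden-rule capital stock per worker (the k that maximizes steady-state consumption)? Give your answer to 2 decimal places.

The golden rule sets f'(k) = n + δ, i.e. α·k^(α−1) = n + δ.
So k^(1−α) = α / (n + δ) = 0.25 / 0.140 = 1.7857.
k_gold = 1.7857^(1/0.75) ≈ 2.1664

k_gold ≈ 2.17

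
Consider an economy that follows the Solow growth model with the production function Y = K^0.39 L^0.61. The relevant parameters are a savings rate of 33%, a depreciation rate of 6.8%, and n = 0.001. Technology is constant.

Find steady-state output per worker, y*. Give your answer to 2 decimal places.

Steady state requires s·f(k) = (n + δ)·k, i.e. s·k^α = (n + δ)·k.
Dividing both sides by k: k^(1−α) = s / (n + δ).
k^0.61 = 0.33 / (0.001 + 0.068) = 0.33 / 0.069 = 4.7826
k* = 4.7826^(1/0.61) ≈ 13.0078
y* = (k*)^α = 13.0078^0.39 ≈ 2.7198

y* ≈ 2.72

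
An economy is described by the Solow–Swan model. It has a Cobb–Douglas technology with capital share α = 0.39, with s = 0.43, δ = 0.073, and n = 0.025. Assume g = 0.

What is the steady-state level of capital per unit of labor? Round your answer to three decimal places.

At the steady state, Δk = 0, so s·k^α = (n + δ)·k.
Dividing both sides by k: k^(1−α) = s / (n + δ).
k^0.61 = 0.43 / (0.025 + 0.073) = 0.43 / 0.098 = 4.3878
k* = 4.3878^(1/0.61) ≈ 11.2944

k* ≈ 11.294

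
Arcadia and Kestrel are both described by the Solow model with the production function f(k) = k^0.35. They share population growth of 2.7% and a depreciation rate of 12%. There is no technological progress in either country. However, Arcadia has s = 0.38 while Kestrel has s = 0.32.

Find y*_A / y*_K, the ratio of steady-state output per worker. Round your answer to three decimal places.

y*_A / y*_K ≈ 1.097

Steady-state y* = [s/(n + δ)]^(α/(1−α)), so the ratio is [ (s_A/(n + δ)_A) / (s_K/(n + δ)_K) ]^0.5385.
s_A/(n + δ)_A = 0.38/0.147 = 2.5850; s_K/(n + δ)_K = 0.32/0.147 = 2.1769.
Ratio = (2.5850/2.1769)^0.5385 = 1.1875^0.5385 ≈ 1.0970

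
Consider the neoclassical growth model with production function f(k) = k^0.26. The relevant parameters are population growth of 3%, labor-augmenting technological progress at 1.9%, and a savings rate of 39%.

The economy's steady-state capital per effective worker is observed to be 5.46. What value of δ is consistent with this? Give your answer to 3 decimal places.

At the steady state, Δk = 0, so s·k^α = (n + g + δ)·k.
So s / (n + g + δ) = (k*)^(1−α) = 5.46^0.74 = 3.5117.
Therefore n + g + δ = s / 3.5117 = 0.39 / 3.5117 = 0.1111, so δ = 0.1111 − 0.049 = 0.0621.

δ ≈ 0.062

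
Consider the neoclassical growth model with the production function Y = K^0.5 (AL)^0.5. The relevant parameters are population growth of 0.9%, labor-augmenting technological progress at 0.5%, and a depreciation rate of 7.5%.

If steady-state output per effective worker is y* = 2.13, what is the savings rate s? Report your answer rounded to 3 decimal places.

In steady state, investment equals break-even investment: s·k^α = (n + g + δ)·k.
Since y* = [s/(n + g + δ)]^(α/(1−α)), we have s/(n + g + δ) = (y*)^((1−α)/α) = 2.13^1 = 2.1300.
Therefore s = 2.1300 × (n + g + δ) = 2.1300 × 0.089 = 0.1896.

s ≈ 0.190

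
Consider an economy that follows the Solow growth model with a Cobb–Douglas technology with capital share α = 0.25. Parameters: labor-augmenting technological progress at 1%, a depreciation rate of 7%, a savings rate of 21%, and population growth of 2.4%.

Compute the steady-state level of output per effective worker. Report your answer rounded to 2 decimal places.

Steady state requires s·f(k) = (n + g + δ)·k, i.e. s·k^α = (n + g + δ)·k.
Dividing both sides by k: k^(1−α) = s / (n + g + δ).
k^0.75 = 0.21 / (0.024 + 0.010 + 0.070) = 0.21 / 0.104 = 2.0192
k* = 2.0192^(1/0.75) ≈ 2.5521
y* = (k*)^α = 2.5521^0.25 ≈ 1.2639

y* = 1.26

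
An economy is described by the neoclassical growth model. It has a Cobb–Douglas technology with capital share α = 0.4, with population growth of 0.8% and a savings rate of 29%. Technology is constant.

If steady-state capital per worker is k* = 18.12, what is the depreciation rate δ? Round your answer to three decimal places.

At the steady state, Δk = 0, so s·k^α = (n + δ)·k.
So s / (n + δ) = (k*)^(1−α) = 18.12^0.6 = 5.6872.
Therefore n + δ = s / 5.6872 = 0.29 / 5.6872 = 0.0510, so δ = 0.0510 − 0.008 = 0.0430.

δ ≈ 0.043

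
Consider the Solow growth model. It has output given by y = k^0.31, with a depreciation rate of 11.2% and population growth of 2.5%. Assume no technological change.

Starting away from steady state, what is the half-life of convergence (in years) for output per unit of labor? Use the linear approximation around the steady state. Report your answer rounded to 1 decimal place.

about 7.3 years

Near the steady state the convergence rate is λ = (1 − α)(n + δ).
λ = (1 − 0.31) × 0.137 = 0.69 × 0.137 = 0.09453
Half-life = ln 2 / λ = 0.6931 / 0.09453 ≈ 7.33 years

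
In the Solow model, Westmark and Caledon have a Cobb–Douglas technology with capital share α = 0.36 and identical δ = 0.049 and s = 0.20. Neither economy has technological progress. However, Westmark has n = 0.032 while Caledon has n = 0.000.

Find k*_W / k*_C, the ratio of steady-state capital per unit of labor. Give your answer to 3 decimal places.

k*_W / k*_C ≈ 0.456

Steady-state k* = [s/(n + δ)]^(1/(1−α)), so the ratio is [ (s_W/(n + δ)_W) / (s_C/(n + δ)_C) ]^1.5625.
s_W/(n + δ)_W = 0.20/0.081 = 2.4691; s_C/(n + δ)_C = 0.20/0.049 = 4.0816.
Ratio = (2.4691/4.0816)^1.5625 = 0.6049^1.5625 ≈ 0.4559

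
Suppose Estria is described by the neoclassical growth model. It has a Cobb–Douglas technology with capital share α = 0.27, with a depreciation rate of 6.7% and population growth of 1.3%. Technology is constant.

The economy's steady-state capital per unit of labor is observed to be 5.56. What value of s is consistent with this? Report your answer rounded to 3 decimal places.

Steady state requires s·f(k) = (n + δ)·k, i.e. s·k^α = (n + δ)·k.
So s / (n + δ) = (k*)^(1−α) = 5.56^0.73 = 3.4987.
Therefore s = 3.4987 × (n + δ) = 3.4987 × 0.080 = 0.2799.

s ≈ 0.280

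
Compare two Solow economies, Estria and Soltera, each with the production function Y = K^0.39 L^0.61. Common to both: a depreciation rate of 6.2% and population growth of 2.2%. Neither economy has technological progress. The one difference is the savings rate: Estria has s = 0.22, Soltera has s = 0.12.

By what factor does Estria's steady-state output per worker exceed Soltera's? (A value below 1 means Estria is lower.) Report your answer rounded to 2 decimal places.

Steady-state y* = [s/(n + δ)]^(α/(1−α)), so the ratio is [ (s_E/(n + δ)_E) / (s_S/(n + δ)_S) ]^0.6393.
s_E/(n + δ)_E = 0.22/0.084 = 2.6190; s_S/(n + δ)_S = 0.12/0.084 = 1.4286.
Ratio = (2.6190/1.4286)^0.6393 = 1.8333^0.6393 ≈ 1.4733

y*_E / y*_S ≈ 1.47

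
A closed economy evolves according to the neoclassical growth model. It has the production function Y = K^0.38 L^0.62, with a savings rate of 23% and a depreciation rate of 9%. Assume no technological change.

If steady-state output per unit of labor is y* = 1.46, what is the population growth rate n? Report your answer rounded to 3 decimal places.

n ≈ 0.034

Steady state requires s·f(k) = (n + δ)·k, i.e. s·k^α = (n + δ)·k.
Since y* = [s/(n + δ)]^(α/(1−α)), we have s/(n + δ) = (y*)^((1−α)/α) = 1.46^1.6316 = 1.8542.
Therefore n + δ = s / 1.8542 = 0.23 / 1.8542 = 0.1240, so n = 0.1240 − 0.090 = 0.0340.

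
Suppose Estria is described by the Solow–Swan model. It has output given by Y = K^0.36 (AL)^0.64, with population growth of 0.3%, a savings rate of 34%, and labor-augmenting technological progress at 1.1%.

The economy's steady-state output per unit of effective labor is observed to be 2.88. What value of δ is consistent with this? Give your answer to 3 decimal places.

At the steady state, Δk = 0, so s·k^α = (n + g + δ)·k.
Since y* = [s/(n + g + δ)]^(α/(1−α)), we have s/(n + g + δ) = (y*)^((1−α)/α) = 2.88^1.7778 = 6.5570.
Therefore n + g + δ = s / 6.5570 = 0.34 / 6.5570 = 0.0519, so δ = 0.0519 − 0.014 = 0.0379.

δ ≈ 0.038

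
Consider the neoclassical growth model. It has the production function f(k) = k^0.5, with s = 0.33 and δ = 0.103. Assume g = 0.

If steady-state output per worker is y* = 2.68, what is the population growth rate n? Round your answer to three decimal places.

n ≈ 0.020

In steady state, investment equals break-even investment: s·k^α = (n + δ)·k.
Since y* = [s/(n + δ)]^(α/(1−α)), we have s/(n + δ) = (y*)^((1−α)/α) = 2.68^1 = 2.6800.
Therefore n + δ = s / 2.6800 = 0.33 / 2.6800 = 0.1231, so n = 0.1231 − 0.103 = 0.0201.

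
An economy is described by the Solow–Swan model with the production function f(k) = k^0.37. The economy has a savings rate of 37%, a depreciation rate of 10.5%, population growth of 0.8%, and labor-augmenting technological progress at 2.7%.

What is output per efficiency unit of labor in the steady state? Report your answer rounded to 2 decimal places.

Steady state requires s·f(k) = (n + g + δ)·k, i.e. s·k^α = (n + g + δ)·k.
Dividing both sides by k: k^(1−α) = s / (n + g + δ).
k^0.63 = 0.37 / (0.008 + 0.027 + 0.105) = 0.37 / 0.140 = 2.6429
k* = 2.6429^(1/0.63) ≈ 4.6770
y* = (k*)^α = 4.6770^0.37 ≈ 1.7697

y* = 1.77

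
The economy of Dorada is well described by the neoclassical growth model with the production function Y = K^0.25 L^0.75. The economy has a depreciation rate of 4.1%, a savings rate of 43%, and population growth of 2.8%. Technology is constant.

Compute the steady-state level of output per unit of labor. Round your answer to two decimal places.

Steady state requires s·f(k) = (n + δ)·k, i.e. s·k^α = (n + δ)·k.
Dividing both sides by k: k^(1−α) = s / (n + δ).
k^0.75 = 0.43 / (0.028 + 0.041) = 0.43 / 0.069 = 6.2319
k* = 6.2319^(1/0.75) ≈ 11.4682
y* = (k*)^α = 11.4682^0.25 ≈ 1.8402

y* = 1.84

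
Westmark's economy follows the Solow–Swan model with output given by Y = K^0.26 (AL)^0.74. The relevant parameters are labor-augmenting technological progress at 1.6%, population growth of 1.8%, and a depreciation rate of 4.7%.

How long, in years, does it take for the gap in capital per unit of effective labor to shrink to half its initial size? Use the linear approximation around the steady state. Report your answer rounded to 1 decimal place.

t_½ ≈ 11.6 years

Near the steady state the convergence rate is λ = (1 − α)(n + g + δ).
λ = (1 − 0.26) × 0.081 = 0.74 × 0.081 = 0.05994
Half-life = ln 2 / λ = 0.6931 / 0.05994 ≈ 11.56 years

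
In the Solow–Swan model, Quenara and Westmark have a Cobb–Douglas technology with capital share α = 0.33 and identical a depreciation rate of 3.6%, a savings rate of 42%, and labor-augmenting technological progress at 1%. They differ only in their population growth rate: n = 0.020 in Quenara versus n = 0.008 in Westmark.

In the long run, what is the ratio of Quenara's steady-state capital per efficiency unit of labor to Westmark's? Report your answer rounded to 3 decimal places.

ratio ≈ 0.741

Steady-state k* = [s/(n + g + δ)]^(1/(1−α)), so the ratio is [ (s_Q/(n + g + δ)_Q) / (s_W/(n + g + δ)_W) ]^1.4925.
s_Q/(n + g + δ)_Q = 0.42/0.066 = 6.3636; s_W/(n + g + δ)_W = 0.42/0.054 = 7.7778.
Ratio = (6.3636/7.7778)^1.4925 = 0.8182^1.4925 ≈ 0.7412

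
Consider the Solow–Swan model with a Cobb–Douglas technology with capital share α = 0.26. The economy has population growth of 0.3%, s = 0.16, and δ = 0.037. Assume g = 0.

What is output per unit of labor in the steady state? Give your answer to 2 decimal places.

In steady state, investment equals break-even investment: s·k^α = (n + δ)·k.
Rearranging, k^(1−α) = s / (n + δ).
k^0.74 = 0.16 / (0.003 + 0.037) = 0.16 / 0.040 = 4.0000
k* = 4.0000^(1/0.74) ≈ 6.5102
y* = (k*)^α = 6.5102^0.26 ≈ 1.6276

y* = 1.63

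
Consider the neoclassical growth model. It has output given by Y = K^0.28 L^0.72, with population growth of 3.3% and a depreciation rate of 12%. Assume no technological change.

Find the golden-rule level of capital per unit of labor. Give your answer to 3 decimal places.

The golden rule sets f'(k) = n + δ, i.e. α·k^(α−1) = n + δ.
So k^(1−α) = α / (n + δ) = 0.28 / 0.153 = 1.8301.
k_gold = 1.8301^(1/0.72) ≈ 2.3150

k_gold ≈ 2.315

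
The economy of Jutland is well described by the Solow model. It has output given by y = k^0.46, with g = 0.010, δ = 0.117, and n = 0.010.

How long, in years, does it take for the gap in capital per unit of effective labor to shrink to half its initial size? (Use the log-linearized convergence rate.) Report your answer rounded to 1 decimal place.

Near the steady state the convergence rate is λ = (1 − α)(n + g + δ).
λ = (1 − 0.46) × 0.137 = 0.54 × 0.137 = 0.07398
Half-life = ln 2 / λ = 0.6931 / 0.07398 ≈ 9.37 years

half-life ≈ 9.4 years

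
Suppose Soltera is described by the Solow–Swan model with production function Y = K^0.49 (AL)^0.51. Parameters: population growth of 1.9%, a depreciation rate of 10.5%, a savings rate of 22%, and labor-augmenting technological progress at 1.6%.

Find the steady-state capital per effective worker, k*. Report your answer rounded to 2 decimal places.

Steady state requires s·f(k) = (n + g + δ)·k, i.e. s·k^α = (n + g + δ)·k.
Rearranging, k^(1−α) = s / (n + g + δ).
k^0.51 = 0.22 / (0.019 + 0.016 + 0.105) = 0.22 / 0.140 = 1.5714
k* = 1.5714^(1/0.51) ≈ 2.4259

k* ≈ 2.43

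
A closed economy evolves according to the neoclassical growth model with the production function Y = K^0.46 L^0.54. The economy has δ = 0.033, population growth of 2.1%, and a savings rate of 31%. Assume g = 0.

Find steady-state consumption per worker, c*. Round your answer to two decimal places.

c* ≈ 3.06

In steady state, investment equals break-even investment: s·k^α = (n + δ)·k.
Dividing both sides by k: k^(1−α) = s / (n + δ).
k^0.54 = 0.31 / (0.021 + 0.033) = 0.31 / 0.054 = 5.7407
k* = 5.7407^(1/0.54) ≈ 25.4384
y* = (k*)^α = 25.4384^0.46 ≈ 4.4312
c* = (1 − s)·y* = (1 − 0.31) × 4.4312 ≈ 3.0575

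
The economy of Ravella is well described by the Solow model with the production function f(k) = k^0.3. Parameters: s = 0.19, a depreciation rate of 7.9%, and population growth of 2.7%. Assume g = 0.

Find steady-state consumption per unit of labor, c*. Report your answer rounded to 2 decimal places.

At the steady state, Δk = 0, so s·k^α = (n + δ)·k.
Dividing both sides by k: k^(1−α) = s / (n + δ).
k^0.7 = 0.19 / (0.027 + 0.079) = 0.19 / 0.106 = 1.7925
k* = 1.7925^(1/0.7) ≈ 2.3019
y* = (k*)^α = 2.3019^0.3 ≈ 1.2842
c* = (1 − s)·y* = (1 − 0.19) × 1.2842 ≈ 1.0402

c* ≈ 1.04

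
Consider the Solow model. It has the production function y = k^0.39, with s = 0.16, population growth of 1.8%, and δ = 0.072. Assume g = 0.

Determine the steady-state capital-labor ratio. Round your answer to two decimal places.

k* = 2.57

In steady state, investment equals break-even investment: s·k^α = (n + δ)·k.
Dividing both sides by k: k^(1−α) = s / (n + δ).
k^0.61 = 0.16 / (0.018 + 0.072) = 0.16 / 0.090 = 1.7778
k* = 1.7778^(1/0.61) ≈ 2.5683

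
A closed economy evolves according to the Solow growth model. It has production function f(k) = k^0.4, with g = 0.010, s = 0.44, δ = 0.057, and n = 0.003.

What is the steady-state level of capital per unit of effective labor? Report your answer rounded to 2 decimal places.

At the steady state, Δk = 0, so s·k^α = (n + g + δ)·k.
Dividing both sides by k: k^(1−α) = s / (n + g + δ).
k^0.6 = 0.44 / (0.003 + 0.010 + 0.057) = 0.44 / 0.070 = 6.2857
k* = 6.2857^(1/0.6) ≈ 21.4087

k* ≈ 21.41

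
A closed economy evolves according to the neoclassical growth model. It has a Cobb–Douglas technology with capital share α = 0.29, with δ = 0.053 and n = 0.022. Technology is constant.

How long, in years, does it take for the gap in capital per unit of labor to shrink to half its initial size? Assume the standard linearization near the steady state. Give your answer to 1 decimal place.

about 13.0 years

Near the steady state the convergence rate is λ = (1 − α)(n + δ).
λ = (1 − 0.29) × 0.075 = 0.71 × 0.075 = 0.05325
Half-life = ln 2 / λ = 0.6931 / 0.05325 ≈ 13.02 years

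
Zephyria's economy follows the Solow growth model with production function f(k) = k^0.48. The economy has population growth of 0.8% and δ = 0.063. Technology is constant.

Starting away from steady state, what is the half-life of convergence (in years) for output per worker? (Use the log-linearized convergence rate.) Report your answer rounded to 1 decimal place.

Near the steady state the convergence rate is λ = (1 − α)(n + δ).
λ = (1 − 0.48) × 0.071 = 0.52 × 0.071 = 0.03692
Half-life = ln 2 / λ = 0.6931 / 0.03692 ≈ 18.77 years

t_½ ≈ 18.8 years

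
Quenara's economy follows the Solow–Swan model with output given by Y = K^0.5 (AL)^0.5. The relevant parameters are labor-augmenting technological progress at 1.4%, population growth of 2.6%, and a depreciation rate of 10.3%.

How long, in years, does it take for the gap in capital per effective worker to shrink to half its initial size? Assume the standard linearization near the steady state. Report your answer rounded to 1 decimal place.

Near the steady state the convergence rate is λ = (1 − α)(n + g + δ).
λ = (1 − 0.5) × 0.143 = 0.5 × 0.143 = 0.0715
Half-life = ln 2 / λ = 0.6931 / 0.0715 ≈ 9.69 years

half-life ≈ 9.7 years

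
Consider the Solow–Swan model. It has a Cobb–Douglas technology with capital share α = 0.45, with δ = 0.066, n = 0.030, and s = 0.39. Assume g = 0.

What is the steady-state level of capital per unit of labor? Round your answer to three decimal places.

At the steady state, Δk = 0, so s·k^α = (n + δ)·k.
Rearranging, k^(1−α) = s / (n + δ).
k^0.55 = 0.39 / (0.030 + 0.066) = 0.39 / 0.096 = 4.0625
k* = 4.0625^(1/0.55) ≈ 12.7908

k* ≈ 12.791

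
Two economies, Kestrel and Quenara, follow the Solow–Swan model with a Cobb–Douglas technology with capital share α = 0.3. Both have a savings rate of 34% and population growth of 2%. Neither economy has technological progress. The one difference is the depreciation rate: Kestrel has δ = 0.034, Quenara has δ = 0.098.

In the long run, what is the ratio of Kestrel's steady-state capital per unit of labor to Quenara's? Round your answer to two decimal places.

k*_K / k*_Q ≈ 3.05

Steady-state k* = [s/(n + δ)]^(1/(1−α)), so the ratio is [ (s_K/(n + δ)_K) / (s_Q/(n + δ)_Q) ]^1.4286.
s_K/(n + δ)_K = 0.34/0.054 = 6.2963; s_Q/(n + δ)_Q = 0.34/0.118 = 2.8814.
Ratio = (6.2963/2.8814)^1.4286 = 2.1852^1.4286 ≈ 3.0549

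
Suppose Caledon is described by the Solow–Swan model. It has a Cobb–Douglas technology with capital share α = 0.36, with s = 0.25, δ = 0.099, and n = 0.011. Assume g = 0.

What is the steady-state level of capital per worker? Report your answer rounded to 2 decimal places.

At the steady state, Δk = 0, so s·k^α = (n + δ)·k.
Dividing both sides by k: k^(1−α) = s / (n + δ).
k^0.64 = 0.25 / (0.011 + 0.099) = 0.25 / 0.110 = 2.2727
k* = 2.2727^(1/0.64) ≈ 3.6066

k* ≈ 3.61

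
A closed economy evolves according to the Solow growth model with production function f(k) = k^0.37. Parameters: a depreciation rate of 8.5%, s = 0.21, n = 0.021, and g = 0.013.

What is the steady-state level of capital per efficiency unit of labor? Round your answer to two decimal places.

k* ≈ 2.46

At the steady state, Δk = 0, so s·k^α = (n + g + δ)·k.
Dividing both sides by k: k^(1−α) = s / (n + g + δ).
k^0.63 = 0.21 / (0.021 + 0.013 + 0.085) = 0.21 / 0.119 = 1.7647
k* = 1.7647^(1/0.63) ≈ 2.4634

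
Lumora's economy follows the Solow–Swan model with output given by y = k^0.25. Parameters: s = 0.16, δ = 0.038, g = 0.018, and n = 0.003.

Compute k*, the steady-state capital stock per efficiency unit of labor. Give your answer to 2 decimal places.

At the steady state, Δk = 0, so s·k^α = (n + g + δ)·k.
Dividing both sides by k: k^(1−α) = s / (n + g + δ).
k^0.75 = 0.16 / (0.003 + 0.018 + 0.038) = 0.16 / 0.059 = 2.7119
k* = 2.7119^(1/0.75) ≈ 3.7818

k* = 3.78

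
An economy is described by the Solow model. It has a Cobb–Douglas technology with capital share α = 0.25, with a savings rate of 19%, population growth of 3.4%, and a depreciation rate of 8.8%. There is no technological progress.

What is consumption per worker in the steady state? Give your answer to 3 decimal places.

At the steady state, Δk = 0, so s·k^α = (n + δ)·k.
Dividing both sides by k: k^(1−α) = s / (n + δ).
k^0.75 = 0.19 / (0.034 + 0.088) = 0.19 / 0.122 = 1.5574
k* = 1.5574^(1/0.75) ≈ 1.8052
y* = (k*)^α = 1.8052^0.25 ≈ 1.1591
c* = (1 − s)·y* = (1 − 0.19) × 1.1591 ≈ 0.9389

c* ≈ 0.939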